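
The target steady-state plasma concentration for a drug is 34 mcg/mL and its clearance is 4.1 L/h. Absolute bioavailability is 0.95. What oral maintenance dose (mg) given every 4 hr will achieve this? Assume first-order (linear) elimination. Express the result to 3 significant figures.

At steady state, dose per interval replaces the amount cleared in that interval: F·D/τ = CL·Css.
D = CL × Css × τ / F = 4.100 × 34 × 4 / 0.95 = 586.9 mg

587 mg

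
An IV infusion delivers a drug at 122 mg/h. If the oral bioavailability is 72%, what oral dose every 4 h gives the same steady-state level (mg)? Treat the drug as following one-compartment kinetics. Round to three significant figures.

678 mg

To maintain the same Css, the systemic dosing rate must be unchanged: F·D/τ = infusion rate.
D = rate × τ / F = 122 × 4 / 0.72 = 677.8 mg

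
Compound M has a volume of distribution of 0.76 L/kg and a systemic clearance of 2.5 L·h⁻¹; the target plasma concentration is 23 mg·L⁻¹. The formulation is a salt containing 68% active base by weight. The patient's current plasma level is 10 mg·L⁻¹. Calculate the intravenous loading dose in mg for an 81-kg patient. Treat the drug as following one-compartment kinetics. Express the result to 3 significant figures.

Total Vd = 0.76 × 81 = 61.56 L
Concentration deficit ΔC = 23 − 10 = 13.00 mg/L
LD = Vd × ΔC / S = 61.56 × 13.00 / 0.68 = 1177 mg

1180 mg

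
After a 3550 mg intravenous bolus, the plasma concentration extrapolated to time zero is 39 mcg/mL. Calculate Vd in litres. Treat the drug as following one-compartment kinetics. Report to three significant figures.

91.0 L

Immediately after an IV bolus, C₀ = Dose / Vd, so Vd = Dose / C₀.
Vd = 3550 / 39 = 91.03 L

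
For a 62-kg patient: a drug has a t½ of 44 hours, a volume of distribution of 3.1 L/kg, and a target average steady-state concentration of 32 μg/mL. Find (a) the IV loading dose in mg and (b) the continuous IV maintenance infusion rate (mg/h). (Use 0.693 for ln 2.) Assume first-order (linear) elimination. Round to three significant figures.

Vd(total) = 62 kg × 3.1 L/kg = 192.2 L
LD = Vd × C = 192.2 × 32 = 6150 mg
CL = 0.693 × Vd / t½ = 0.693 × 192.2 / 44 = 3.027 L/h
Infusion rate = CL × Css = 3.027 × 32 = 96.86 mg/h

(a) 6150 mg; (b) 96.9 mg/h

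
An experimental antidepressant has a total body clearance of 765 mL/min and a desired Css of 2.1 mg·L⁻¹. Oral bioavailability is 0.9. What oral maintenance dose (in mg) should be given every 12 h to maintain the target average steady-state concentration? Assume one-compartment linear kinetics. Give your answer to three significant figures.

1290 mg

CL = 765 mL/min × 60/1000 = 45.90 L/h
At steady state, dose per interval replaces the amount cleared in that interval: F·D/τ = CL·Css.
D = CL × Css × τ / F = 45.90 × 2.1 × 12 / 0.9 = 1285 mg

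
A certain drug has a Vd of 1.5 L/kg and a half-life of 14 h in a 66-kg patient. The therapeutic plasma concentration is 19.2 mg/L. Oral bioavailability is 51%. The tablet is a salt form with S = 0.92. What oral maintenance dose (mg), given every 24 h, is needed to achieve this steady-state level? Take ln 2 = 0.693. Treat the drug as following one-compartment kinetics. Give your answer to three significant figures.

4810 mg

Total Vd = 1.5 × 66 = 99.00 L
CL = 0.693 × Vd / t½ = 0.693 × 99.00 / 14 = 4.901 L/h
D = CL × Css × τ / F / S = 4.901 × 19.2 × 24 / 0.51 / 0.92 = 4813 mg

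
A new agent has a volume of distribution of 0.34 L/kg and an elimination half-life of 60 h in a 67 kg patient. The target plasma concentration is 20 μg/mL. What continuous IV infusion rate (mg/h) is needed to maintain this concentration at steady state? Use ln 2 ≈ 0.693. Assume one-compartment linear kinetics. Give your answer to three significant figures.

5.26 mg/h

Vd(total) = 67 kg × 0.34 L/kg = 22.78 L
CL = ln 2 · Vd / t½ = 0.693 × 22.78 / 60 = 0.2631 L/h
Infusion rate = CL × Css = 0.2631 × 20 = 5.262 mg/h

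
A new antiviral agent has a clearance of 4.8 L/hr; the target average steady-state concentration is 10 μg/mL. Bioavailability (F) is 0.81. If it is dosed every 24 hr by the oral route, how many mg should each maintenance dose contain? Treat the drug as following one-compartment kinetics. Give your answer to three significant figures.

D = CL × Css × τ / F = 4.800 × 10 × 24 / 0.81 = 1422 mg

1420 mg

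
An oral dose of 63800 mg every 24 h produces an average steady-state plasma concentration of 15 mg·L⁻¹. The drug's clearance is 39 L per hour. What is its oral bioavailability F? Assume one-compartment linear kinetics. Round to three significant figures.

F·D/τ = CL·Css at steady state → F = CL·Css·τ / D.
F = 39 × 15 × 24 / 63800 = 0.220

0.220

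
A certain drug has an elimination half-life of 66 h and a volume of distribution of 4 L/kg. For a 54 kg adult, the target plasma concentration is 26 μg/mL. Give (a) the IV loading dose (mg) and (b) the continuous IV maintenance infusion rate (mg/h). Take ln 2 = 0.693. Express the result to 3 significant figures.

Vd = 4 L/kg × 54 kg = 216.0 L
LD = Vd × C = 216.0 × 26 = 5616 mg
CL = 0.693 × Vd / t½ = 0.693 × 216.0 / 66 = 2.268 L/h
Infusion rate = CL × Css = 2.268 × 26 = 58.97 mg/h

(a) 5620 mg; (b) 59.0 mg/h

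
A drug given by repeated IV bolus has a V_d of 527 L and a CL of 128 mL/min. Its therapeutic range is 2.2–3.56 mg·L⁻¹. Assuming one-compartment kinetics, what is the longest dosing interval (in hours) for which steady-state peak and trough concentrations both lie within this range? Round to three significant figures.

Convert clearance: 128 mL/min × 60 min/h ÷ 1000 mL/L = 7.680 L/h
k = CL / Vd = 7.680 / 527.0 = 0.01457 h⁻¹
Between IV bolus doses, concentration decays as C = C₀·e^(−kτ), so C_peak/C_trough = e^(kτ).
τ_max = ln(C_peak/C_trough) / k = ln(3.56/2.2) / 0.01457 = 0.4813 / 0.01457 = 33.03 h

33.0 h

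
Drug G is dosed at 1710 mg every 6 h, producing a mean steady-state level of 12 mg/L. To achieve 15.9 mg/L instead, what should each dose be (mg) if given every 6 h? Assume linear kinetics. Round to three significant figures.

For first-order elimination, Css ∝ F·D/(CL·τ); F and CL are unchanged, so Css ∝ D/τ.
D₂ = D₁ × (Css,target / Css,current) = 1710 × 15.9/12 = 2266 mg

2270 mg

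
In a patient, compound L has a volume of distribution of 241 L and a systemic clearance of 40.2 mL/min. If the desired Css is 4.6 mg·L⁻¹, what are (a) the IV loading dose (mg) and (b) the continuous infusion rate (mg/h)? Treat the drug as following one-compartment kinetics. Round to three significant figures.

LD = Vd · C_target = 241.0 × 4.6 = 1109 mg
CL = 40.2 mL/min = 40.2 × 0.06 = 2.412 L/h
Maintenance infusion rate = CL × Css = 2.412 × 4.6 = 11.10 mg/h

(a) 1110 mg; (b) 11.1 mg/h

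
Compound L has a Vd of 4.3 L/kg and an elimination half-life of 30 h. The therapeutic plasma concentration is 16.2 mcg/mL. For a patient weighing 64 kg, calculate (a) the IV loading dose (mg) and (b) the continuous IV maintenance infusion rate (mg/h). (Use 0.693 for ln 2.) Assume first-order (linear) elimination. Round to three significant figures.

Vd(total) = 64 kg × 4.3 L/kg = 275.2 L
LD = Vd × C = 275.2 × 16.2 = 4458 mg
CL = 0.693 × Vd / t½ = 0.693 × 275.2 / 30 = 6.357 L/h
Infusion rate = CL × Css = 6.357 × 16.2 = 103.0 mg/h

(a) 4460 mg; (b) 103 mg/h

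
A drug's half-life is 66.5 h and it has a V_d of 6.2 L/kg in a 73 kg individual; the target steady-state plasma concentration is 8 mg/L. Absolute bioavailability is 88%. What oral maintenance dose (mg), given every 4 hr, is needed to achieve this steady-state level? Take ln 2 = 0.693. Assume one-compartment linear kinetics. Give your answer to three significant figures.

Vd = 6.2 L/kg × 73 kg = 452.6 L
CL = 0.693 × Vd / t½ = 0.693 × 452.6 / 66.5 = 4.717 L/h
D = CL × Css × τ / F = 4.717 × 8 × 4 / 0.88 = 171.5 mg

172 mg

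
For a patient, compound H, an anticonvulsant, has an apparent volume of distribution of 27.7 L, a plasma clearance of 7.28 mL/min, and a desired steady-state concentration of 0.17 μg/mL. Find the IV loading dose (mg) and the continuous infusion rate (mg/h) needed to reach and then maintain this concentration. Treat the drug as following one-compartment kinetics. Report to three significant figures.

Loading dose = Vd × C = 27.70 × 0.17 = 4.709 mg
CL = 7.28 mL/min × 60/1000 = 0.4368 L/h
Maintenance: replace elimination → rate = CL × Css = 0.4368 × 0.17 = 0.07426 mg/h

(a) 4.71 mg; (b) 0.0743 mg/h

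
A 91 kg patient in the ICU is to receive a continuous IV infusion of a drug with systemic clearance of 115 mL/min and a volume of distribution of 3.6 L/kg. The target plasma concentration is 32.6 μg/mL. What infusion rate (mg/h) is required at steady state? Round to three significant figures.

CL = 115 mL/min × 60/1000 = 6.900 L/h
Rate = CL × Css = 6.900 × 32.6 = 224.9 mg/h

225 mg/h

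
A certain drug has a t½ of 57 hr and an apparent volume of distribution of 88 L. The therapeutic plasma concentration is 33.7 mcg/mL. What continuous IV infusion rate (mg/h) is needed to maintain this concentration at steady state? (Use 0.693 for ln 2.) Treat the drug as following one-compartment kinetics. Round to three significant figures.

CL = 0.693 × Vd / t½ = 0.693 × 88.00 / 57 = 1.070 L/h
Infusion rate = CL × Css = 1.070 × 33.7 = 36.06 mg/h

36.1 mg/h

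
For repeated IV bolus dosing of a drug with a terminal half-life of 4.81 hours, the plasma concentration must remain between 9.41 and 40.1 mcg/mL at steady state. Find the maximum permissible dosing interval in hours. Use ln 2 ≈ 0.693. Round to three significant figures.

k = 0.693 / t½ = 0.693 / 4.81 = 0.1441 h⁻¹
Between IV bolus doses, concentration decays as C = C₀·e^(−kτ), so C_peak/C_trough = e^(kτ).
τ_max = ln(C_peak/C_trough) / k = ln(40.1/9.41) / 0.1441 = 1.450 / 0.1441 = 10.06 h

10.1 h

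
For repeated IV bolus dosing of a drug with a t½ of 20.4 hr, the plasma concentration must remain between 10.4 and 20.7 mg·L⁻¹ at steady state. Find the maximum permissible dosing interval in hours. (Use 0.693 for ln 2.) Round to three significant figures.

k = 0.693 / t½ = 0.693 / 20.4 = 0.03397 h⁻¹
Between IV bolus doses, concentration decays as C = C₀·e^(−kτ), so C_peak/C_trough = e^(kτ).
τ_max = ln(C_peak/C_trough) / k = ln(20.7/10.4) / 0.03397 = 0.6883 / 0.03397 = 20.26 h

20.3 h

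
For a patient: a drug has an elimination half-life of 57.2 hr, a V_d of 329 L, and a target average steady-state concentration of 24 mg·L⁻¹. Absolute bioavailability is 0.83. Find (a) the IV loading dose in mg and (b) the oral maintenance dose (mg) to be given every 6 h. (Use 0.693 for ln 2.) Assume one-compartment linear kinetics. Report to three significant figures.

(a) 7900 mg; (b) 692 mg

LD = Vd × C = 329.0 × 24 = 7896 mg
CL = 0.693 × Vd / t½ = 0.693 × 329.0 / 57.2 = 3.986 L/h
D = CL × Css × τ / F = 3.986 × 24 × 6 / 0.83 = 691.5 mg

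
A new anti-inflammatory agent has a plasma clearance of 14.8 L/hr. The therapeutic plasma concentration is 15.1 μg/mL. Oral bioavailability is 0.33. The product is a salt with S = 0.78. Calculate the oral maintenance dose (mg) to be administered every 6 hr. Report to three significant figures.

D = CL × Css × τ / F / S = 14.80 × 15.1 × 6 / 0.33 / 0.78 = 5209 mg

5210 mg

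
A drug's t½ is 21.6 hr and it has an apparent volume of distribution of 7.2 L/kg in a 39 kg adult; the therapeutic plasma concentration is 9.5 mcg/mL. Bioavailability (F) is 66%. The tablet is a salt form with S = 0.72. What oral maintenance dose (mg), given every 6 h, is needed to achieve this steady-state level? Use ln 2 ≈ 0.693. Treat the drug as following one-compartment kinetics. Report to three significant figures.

1080 mg

Total Vd = 7.2 × 39 = 280.8 L
k = 0.693/21.6 = 0.03208 h⁻¹, so CL = k·Vd = 0.03208 × 280.8 = 9.008 L/h
D = CL × Css × τ / F / S = 9.008 × 9.5 × 6 / 0.66 / 0.72 = 1081 mg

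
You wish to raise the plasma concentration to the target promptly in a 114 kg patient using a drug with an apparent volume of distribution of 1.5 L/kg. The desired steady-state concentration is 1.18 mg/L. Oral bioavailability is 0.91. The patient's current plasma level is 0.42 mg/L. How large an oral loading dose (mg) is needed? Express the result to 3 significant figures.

Total Vd = 1.5 × 114 = 171.0 L
Concentration deficit ΔC = 1.18 − 0.42 = 0.7600 mg/L
LD = Vd × ΔC / F = 171.0 × 0.7600 / 0.91 = 142.8 mg

143 mg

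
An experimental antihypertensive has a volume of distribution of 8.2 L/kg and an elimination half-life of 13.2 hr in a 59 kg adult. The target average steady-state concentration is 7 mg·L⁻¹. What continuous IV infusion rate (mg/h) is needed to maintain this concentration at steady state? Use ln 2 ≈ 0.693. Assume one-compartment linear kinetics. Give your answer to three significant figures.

178 mg/h

Vd(total) = 59 kg × 8.2 L/kg = 483.8 L
CL = ln 2 · Vd / t½ = 0.693 × 483.8 / 13.2 = 25.40 L/h
Infusion rate = CL × Css = 25.40 × 7 = 177.8 mg/h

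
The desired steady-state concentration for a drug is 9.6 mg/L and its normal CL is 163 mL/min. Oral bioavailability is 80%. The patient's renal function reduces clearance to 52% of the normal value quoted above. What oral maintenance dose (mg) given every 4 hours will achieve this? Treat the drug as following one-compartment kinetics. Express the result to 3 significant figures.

CL = 163 mL/min = 163 × 0.06 = 9.780 L/h
Patient clearance = 0.52 × 9.780 = 5.086 L/h
D = CL × Css × τ / F = 5.086 × 9.6 × 4 / 0.8 = 244.1 mg

244 mg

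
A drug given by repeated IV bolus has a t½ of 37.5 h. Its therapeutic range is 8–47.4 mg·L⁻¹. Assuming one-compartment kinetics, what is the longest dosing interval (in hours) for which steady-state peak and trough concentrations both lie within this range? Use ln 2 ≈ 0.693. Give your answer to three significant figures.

96.3 h

k = 0.693 / t½ = 0.693 / 37.5 = 0.01848 h⁻¹
Between IV bolus doses, concentration decays as C = C₀·e^(−kτ), so C_peak/C_trough = e^(kτ).
τ_max = ln(C_peak/C_trough) / k = ln(47.4/8) / 0.01848 = 1.779 / 0.01848 = 96.27 h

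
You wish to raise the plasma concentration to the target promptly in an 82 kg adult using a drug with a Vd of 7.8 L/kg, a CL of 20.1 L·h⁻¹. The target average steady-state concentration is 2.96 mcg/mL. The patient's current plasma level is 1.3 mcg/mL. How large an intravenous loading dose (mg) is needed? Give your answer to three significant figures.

1060 mg

Vd = 7.8 L/kg × 82 kg = 639.6 L
Loading dose depends on Vd (not clearance): it fills the distribution volume.
Concentration deficit ΔC = 2.96 − 1.3 = 1.660 mg/L
LD = Vd × ΔC = 639.6 × 1.660 = 1062 mg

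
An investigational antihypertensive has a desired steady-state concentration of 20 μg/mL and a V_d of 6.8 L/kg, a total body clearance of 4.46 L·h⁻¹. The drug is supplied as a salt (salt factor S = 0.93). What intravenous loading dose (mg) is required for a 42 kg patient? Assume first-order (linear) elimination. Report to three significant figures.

6140 mg

Vd(total) = 42 kg × 6.8 L/kg = 285.6 L
Loading dose depends on Vd (not clearance): it fills the distribution volume.
LD = Vd × C / S = 285.6 × 20.00 / 0.93 = 6142 mg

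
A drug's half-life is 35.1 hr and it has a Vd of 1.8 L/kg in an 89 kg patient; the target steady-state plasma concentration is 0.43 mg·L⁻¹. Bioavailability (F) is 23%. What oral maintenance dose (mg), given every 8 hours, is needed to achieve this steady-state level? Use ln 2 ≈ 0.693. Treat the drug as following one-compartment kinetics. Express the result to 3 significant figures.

47.3 mg

Total Vd = 1.8 × 89 = 160.2 L
CL = ln 2 · Vd / t½ = 0.693 × 160.2 / 35.1 = 3.163 L/h
D = CL × Css × τ / F = 3.163 × 0.43 × 8 / 0.23 = 47.31 mg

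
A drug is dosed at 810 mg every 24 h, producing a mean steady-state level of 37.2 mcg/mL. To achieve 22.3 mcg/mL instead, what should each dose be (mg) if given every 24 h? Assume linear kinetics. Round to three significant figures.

With linear kinetics, Css is proportional to dose rate (D/τ) at fixed clearance.
D₂ = D₁ × (Css,target / Css,current) = 810 × 22.3/37.2 = 485.6 mg

486 mg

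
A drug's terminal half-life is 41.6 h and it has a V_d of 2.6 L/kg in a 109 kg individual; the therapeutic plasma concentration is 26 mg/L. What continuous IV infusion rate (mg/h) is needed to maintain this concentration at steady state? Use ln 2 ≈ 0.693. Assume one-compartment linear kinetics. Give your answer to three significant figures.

Vd = 2.6 L/kg × 109 kg = 283.4 L
CL = ln 2 · Vd / t½ = 0.693 × 283.4 / 41.6 = 4.721 L/h
Infusion rate = CL × Css = 4.721 × 26 = 122.7 mg/h

123 mg/h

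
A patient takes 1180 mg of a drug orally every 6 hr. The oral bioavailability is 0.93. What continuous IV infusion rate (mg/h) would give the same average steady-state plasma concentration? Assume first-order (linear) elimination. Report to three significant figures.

183 mg/h

Equivalent systemic input: infusion rate = F·D/τ.
Rate = 0.93 × 1180 / 6 = 182.9 mg/h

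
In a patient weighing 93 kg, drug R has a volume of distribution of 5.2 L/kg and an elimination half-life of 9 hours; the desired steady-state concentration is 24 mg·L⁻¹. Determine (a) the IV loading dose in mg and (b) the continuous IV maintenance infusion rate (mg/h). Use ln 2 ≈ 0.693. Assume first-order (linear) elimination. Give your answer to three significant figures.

Total Vd = 5.2 × 93 = 483.6 L
LD = Vd × C = 483.6 × 24 = 11610 mg
CL = 0.693 × Vd / t½ = 0.693 × 483.6 / 9 = 37.24 L/h
Infusion rate = CL × Css = 37.24 × 24 = 893.8 mg/h

(a) 11600 mg; (b) 894 mg/h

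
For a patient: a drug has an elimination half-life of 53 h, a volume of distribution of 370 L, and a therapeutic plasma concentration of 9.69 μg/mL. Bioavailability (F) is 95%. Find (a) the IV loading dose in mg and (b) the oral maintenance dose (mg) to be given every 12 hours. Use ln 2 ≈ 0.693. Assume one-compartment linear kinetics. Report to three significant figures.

(a) 3590 mg; (b) 592 mg

LD = Vd × C = 370.0 × 9.69 = 3585 mg
CL = 0.693 × Vd / t½ = 0.693 × 370.0 / 53 = 4.838 L/h
D = CL × Css × τ / F = 4.838 × 9.69 × 12 / 0.95 = 592.2 mg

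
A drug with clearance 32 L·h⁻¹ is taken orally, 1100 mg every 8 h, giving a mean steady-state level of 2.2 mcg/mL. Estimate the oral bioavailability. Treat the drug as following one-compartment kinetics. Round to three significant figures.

0.512

F·D/τ = CL·Css at steady state → F = CL·Css·τ / D.
F = 32 × 2.2 × 8 / 1100 = 0.512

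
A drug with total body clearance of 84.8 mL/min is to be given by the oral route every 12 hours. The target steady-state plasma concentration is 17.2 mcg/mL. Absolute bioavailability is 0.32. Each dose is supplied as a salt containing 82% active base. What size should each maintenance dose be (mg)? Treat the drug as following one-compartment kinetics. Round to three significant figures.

4000 mg

CL = 84.8 mL/min = 84.8 × 0.06 = 5.088 L/h
At steady state, dose per interval replaces the amount cleared in that interval: F·S·D/τ = CL·Css.
D = CL × Css × τ / F / S = 5.088 × 17.2 × 12 / 0.32 / 0.82 = 4002 mg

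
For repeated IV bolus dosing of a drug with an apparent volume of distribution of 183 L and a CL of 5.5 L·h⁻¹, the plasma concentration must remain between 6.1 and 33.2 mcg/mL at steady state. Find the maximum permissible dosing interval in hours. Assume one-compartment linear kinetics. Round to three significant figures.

56.4 h

k = CL / Vd = 5.500 / 183.0 = 0.03005 h⁻¹
Between IV bolus doses, concentration decays as C = C₀·e^(−kτ), so C_peak/C_trough = e^(kτ).
τ_max = ln(C_peak/C_trough) / k = ln(33.2/6.1) / 0.03005 = 1.694 / 0.03005 = 56.37 h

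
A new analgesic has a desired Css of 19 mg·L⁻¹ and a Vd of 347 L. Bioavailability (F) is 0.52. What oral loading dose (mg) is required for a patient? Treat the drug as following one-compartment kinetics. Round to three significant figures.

12700 mg

LD = Vd × C / F = 347.0 × 19.00 / 0.52 = 12680 mg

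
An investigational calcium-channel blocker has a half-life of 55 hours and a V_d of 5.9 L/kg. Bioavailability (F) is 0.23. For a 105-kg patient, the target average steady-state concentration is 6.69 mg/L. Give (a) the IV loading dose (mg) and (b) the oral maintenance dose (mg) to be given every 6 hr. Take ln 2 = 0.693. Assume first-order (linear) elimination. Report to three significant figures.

(a) 4140 mg; (b) 1360 mg

Vd = 5.9 L/kg × 105 kg = 619.5 L
LD = Vd × C = 619.5 × 6.69 = 4144 mg
CL = 0.693 × Vd / t½ = 0.693 × 619.5 / 55 = 7.806 L/h
D = CL × Css × τ / F = 7.806 × 6.69 × 6 / 0.23 = 1362 mg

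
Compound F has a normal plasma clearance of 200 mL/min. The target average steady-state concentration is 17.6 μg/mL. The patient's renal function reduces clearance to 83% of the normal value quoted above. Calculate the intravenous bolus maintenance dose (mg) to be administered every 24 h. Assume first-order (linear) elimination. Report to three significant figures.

CL = 200 mL/min × 60/1000 = 12.00 L/h
Patient clearance = 0.83 × 12.00 = 9.960 L/h
D = CL × Css × τ = 9.960 × 17.6 × 24 = 4207 mg

4210 mg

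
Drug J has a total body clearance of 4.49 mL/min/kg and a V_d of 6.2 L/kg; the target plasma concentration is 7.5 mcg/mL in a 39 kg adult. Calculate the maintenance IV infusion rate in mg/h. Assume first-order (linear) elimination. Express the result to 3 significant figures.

78.8 mg/h

CL = 4.49 mL/min/kg × 39 kg = 175.1 mL/min = 175.1 × 60/1000 = 10.51 L/h
Infusion rate = CL · Css = 10.51 L/h × 7.5 mg/L = 78.83 mg/h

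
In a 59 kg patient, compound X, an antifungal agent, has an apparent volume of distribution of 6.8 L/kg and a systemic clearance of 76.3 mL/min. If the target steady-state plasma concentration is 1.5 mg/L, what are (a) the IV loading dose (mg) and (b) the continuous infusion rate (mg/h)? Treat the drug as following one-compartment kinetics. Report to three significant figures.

Vd(total) = 59 kg × 6.8 L/kg = 401.2 L
Loading: fill Vd to C_target → 401.2 L × 1.5 mg/L = 601.8 mg
CL = 76.3 mL/min = 76.3 × 0.06 = 4.578 L/h
Infusion rate = 4.578 L/h × 1.5 mg/L = 6.867 mg/h

(a) 602 mg; (b) 6.87 mg/h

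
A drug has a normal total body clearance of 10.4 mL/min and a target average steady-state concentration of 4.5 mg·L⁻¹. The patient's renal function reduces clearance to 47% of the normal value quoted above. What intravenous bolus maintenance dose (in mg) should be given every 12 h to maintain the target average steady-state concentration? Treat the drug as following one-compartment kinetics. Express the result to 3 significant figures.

CL = 10.4 mL/min × 60/1000 = 0.6240 L/h
Patient clearance = 0.47 × 0.6240 = 0.2933 L/h
At steady state, dose per interval replaces the amount cleared in that interval: D/τ = CL·Css.
D = CL × Css × τ = 0.2933 × 4.5 × 12 = 15.84 mg

15.8 mg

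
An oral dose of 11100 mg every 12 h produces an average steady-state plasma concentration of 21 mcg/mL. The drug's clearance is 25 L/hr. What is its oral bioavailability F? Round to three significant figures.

0.568

F·D/τ = CL·Css at steady state → F = CL·Css·τ / D.
F = 25 × 21 × 12 / 11100 = 0.568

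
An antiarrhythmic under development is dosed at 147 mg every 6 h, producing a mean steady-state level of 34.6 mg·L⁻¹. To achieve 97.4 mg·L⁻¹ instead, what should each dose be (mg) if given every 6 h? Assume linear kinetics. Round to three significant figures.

414 mg

For first-order elimination, Css ∝ F·D/(CL·τ); F and CL are unchanged, so Css ∝ D/τ.
D₂ = D₁ × (Css,target / Css,current) = 147 × 97.4/34.6 = 413.8 mg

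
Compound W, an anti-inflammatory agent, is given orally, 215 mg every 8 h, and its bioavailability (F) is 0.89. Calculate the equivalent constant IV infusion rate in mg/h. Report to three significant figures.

23.9 mg/h

Equivalent systemic input: infusion rate = F·D/τ.
Rate = 0.89 × 215 / 8 = 23.92 mg/h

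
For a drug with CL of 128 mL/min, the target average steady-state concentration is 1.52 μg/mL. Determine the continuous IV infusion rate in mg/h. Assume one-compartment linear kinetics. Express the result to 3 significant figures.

11.7 mg/h

CL = 128 mL/min × 60/1000 = 7.680 L/h
At steady state, infusion rate equals elimination rate: rate in = CL × Css.
Infusion rate = CL · Css = 7.680 L/h × 1.52 mg/L = 11.67 mg/h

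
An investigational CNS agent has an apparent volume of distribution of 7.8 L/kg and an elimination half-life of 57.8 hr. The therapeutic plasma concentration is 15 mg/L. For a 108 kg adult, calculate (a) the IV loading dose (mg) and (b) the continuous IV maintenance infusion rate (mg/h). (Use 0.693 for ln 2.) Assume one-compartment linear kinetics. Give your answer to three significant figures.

(a) 12600 mg; (b) 152 mg/h

Vd(total) = 108 kg × 7.8 L/kg = 842.4 L
LD = Vd × C = 842.4 × 15 = 12640 mg
CL = 0.693 × Vd / t½ = 0.693 × 842.4 / 57.8 = 10.10 L/h
Infusion rate = CL × Css = 10.10 × 15 = 151.5 mg/h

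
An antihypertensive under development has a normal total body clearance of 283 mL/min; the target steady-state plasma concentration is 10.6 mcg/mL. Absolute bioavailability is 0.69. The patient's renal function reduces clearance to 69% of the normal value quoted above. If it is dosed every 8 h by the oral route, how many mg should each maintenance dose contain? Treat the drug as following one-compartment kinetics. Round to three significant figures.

CL = 283 mL/min = 283 × 0.06 = 16.98 L/h
Patient clearance = 0.69 × 16.98 = 11.72 L/h
At steady state, dose per interval replaces the amount cleared in that interval: F·D/τ = CL·Css.
D = CL × Css × τ / F = 11.72 × 10.6 × 8 / 0.69 = 1440 mg

1440 mg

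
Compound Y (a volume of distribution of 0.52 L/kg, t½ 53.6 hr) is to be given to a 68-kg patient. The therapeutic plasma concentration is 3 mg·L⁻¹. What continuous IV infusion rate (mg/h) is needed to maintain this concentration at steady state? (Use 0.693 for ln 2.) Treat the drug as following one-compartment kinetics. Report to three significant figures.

Total Vd = 0.52 × 68 = 35.36 L
CL = ln 2 · Vd / t½ = 0.693 × 35.36 / 53.6 = 0.4572 L/h
Infusion rate = CL × Css = 0.4572 × 3 = 1.372 mg/h

1.37 mg/h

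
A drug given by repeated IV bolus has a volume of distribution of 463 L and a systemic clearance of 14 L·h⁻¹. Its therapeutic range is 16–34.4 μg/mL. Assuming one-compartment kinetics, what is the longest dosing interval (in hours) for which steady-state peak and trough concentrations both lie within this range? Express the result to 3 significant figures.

25.3 h

k = CL / Vd = 14.00 / 463.0 = 0.03024 h⁻¹
Between IV bolus doses, concentration decays as C = C₀·e^(−kτ), so C_peak/C_trough = e^(kτ).
τ_max = ln(C_peak/C_trough) / k = ln(34.4/16) / 0.03024 = 0.7655 / 0.03024 = 25.31 h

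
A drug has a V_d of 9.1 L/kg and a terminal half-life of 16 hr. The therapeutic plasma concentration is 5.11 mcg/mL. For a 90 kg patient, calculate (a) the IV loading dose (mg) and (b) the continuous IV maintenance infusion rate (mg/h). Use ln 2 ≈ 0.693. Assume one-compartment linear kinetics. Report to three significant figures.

Vd = 9.1 L/kg × 90 kg = 819.0 L
LD = Vd × C = 819.0 × 5.11 = 4185 mg
CL = 0.693 × Vd / t½ = 0.693 × 819.0 / 16 = 35.47 L/h
Infusion rate = CL × Css = 35.47 × 5.11 = 181.3 mg/h

(a) 4190 mg; (b) 181 mg/h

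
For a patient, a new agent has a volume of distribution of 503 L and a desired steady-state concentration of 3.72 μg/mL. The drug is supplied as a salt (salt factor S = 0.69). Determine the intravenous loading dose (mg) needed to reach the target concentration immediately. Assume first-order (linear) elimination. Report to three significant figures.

2710 mg

The loading dose fills Vd to the target concentration.
LD = Vd × C / S = 503.0 × 3.720 / 0.69 = 2712 mg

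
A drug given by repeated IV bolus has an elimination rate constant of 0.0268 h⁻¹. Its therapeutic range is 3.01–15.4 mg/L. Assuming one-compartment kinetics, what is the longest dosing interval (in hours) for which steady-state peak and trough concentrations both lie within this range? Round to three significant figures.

Between IV bolus doses, concentration decays as C = C₀·e^(−kτ), so C_peak/C_trough = e^(kτ).
τ_max = ln(C_peak/C_trough) / k = ln(15.4/3.01) / 0.02680 = 1.632 / 0.02680 = 60.90 h

60.9 h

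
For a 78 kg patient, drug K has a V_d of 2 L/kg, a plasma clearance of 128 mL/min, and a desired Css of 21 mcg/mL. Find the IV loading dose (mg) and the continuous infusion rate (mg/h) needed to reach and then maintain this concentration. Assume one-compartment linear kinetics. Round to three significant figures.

Vd(total) = 78 kg × 2 L/kg = 156.0 L
LD = Vd · C_target = 156.0 × 21 = 3276 mg
CL = 128 mL/min × 60/1000 = 7.680 L/h
Infusion rate = 7.680 L/h × 21 mg/L = 161.3 mg/h

(a) 3280 mg; (b) 161 mg/h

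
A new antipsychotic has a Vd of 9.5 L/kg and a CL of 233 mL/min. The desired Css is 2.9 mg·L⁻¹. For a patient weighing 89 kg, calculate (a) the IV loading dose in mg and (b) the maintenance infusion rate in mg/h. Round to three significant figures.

(a) 2450 mg; (b) 40.5 mg/h

Vd = 9.5 L/kg × 89 kg = 845.5 L
Loading dose = Vd × C = 845.5 × 2.9 = 2452 mg
Convert clearance: 233 mL/min × 60 min/h ÷ 1000 mL/L = 13.98 L/h
Infusion rate = 13.98 L/h × 2.9 mg/L = 40.54 mg/h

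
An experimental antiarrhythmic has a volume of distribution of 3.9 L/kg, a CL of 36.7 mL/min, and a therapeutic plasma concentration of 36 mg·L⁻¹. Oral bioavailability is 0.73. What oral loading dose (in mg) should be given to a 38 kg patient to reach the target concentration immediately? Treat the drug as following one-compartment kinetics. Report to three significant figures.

Vd = 3.9 L/kg × 38 kg = 148.2 L
LD is governed by Vd — clearance does not enter the loading-dose calculation.
LD = Vd × C / F = 148.2 × 36.00 / 0.73 = 7308 mg

7310 mg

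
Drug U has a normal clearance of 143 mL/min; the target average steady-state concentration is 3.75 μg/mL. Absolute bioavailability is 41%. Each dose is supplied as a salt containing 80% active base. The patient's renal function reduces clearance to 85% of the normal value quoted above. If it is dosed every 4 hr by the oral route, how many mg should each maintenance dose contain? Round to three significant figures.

Convert clearance: 143 mL/min × 60 min/h ÷ 1000 mL/L = 8.580 L/h
Patient clearance = 0.85 × 8.580 = 7.293 L/h
D = CL × Css × τ / F / S = 7.293 × 3.75 × 4 / 0.41 / 0.8 = 333.5 mg

334 mg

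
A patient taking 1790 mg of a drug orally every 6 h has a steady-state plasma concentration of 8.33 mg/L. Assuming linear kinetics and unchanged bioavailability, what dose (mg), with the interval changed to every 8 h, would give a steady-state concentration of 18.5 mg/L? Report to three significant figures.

With linear kinetics, Css is proportional to dose rate (D/τ) at fixed clearance.
D₂ = D₁ × (Css,target / Css,current) × (τ₂/τ₁) = 1790 × (18.5/8.33) × (8/6) = 5301 mg

5300 mg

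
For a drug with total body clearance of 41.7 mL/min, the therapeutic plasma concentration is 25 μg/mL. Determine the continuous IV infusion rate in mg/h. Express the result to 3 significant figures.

Convert clearance: 41.7 mL/min × 60 min/h ÷ 1000 mL/L = 2.502 L/h
At steady state, infusion rate equals elimination rate: rate in = CL × Css.
Infusion rate = CL · Css = 2.502 L/h × 25 mg/L = 62.55 mg/h

62.6 mg/h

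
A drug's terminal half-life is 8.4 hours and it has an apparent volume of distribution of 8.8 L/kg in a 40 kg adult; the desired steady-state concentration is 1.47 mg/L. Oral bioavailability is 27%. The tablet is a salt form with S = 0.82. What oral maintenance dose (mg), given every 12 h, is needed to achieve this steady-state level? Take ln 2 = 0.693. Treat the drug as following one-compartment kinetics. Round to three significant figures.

Vd = 8.8 L/kg × 40 kg = 352.0 L
k = 0.693/8.4 = 0.08250 h⁻¹, so CL = k·Vd = 0.08250 × 352.0 = 29.04 L/h
D = CL × Css × τ / F / S = 29.04 × 1.47 × 12 / 0.27 / 0.82 = 2314 mg

2310 mg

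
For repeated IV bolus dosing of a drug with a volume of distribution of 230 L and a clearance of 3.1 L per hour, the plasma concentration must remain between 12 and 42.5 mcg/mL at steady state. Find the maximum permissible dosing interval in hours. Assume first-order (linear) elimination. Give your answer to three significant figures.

k = CL / Vd = 3.100 / 230.0 = 0.01348 h⁻¹
Between IV bolus doses, concentration decays as C = C₀·e^(−kτ), so C_peak/C_trough = e^(kτ).
τ_max = ln(C_peak/C_trough) / k = ln(42.5/12) / 0.01348 = 1.265 / 0.01348 = 93.84 h

93.8 h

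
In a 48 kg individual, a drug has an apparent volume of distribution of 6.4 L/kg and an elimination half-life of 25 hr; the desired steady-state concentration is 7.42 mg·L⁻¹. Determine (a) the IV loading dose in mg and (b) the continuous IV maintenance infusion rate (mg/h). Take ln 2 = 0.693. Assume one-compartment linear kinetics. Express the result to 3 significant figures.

Total Vd = 6.4 × 48 = 307.2 L
LD = Vd × C = 307.2 × 7.42 = 2279 mg
CL = 0.693 × Vd / t½ = 0.693 × 307.2 / 25 = 8.516 L/h
Infusion rate = CL × Css = 8.516 × 7.42 = 63.19 mg/h

(a) 2280 mg; (b) 63.2 mg/h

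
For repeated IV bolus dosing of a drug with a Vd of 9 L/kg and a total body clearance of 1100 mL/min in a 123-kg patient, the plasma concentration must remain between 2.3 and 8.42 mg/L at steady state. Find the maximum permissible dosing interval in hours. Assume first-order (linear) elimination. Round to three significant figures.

Vd(total) = 123 kg × 9 L/kg = 1107 L
Convert clearance: 1100 mL/min × 60 min/h ÷ 1000 mL/L = 66.00 L/h
k = CL / Vd = 66.00 / 1107 = 0.05962 h⁻¹
Between IV bolus doses, concentration decays as C = C₀·e^(−kτ), so C_peak/C_trough = e^(kτ).
τ_max = ln(C_peak/C_trough) / k = ln(8.42/2.3) / 0.05962 = 1.298 / 0.05962 = 21.77 h

21.8 h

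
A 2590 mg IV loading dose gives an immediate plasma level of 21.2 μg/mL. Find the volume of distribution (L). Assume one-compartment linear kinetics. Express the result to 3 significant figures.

122 L

Immediately after an IV bolus, C₀ = Dose / Vd, so Vd = Dose / C₀.
Vd = 2590 / 21.2 = 122.2 L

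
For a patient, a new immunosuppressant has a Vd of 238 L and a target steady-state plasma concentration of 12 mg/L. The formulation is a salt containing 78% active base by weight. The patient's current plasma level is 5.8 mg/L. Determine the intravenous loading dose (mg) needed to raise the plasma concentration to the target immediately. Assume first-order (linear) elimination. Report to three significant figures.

The loading dose fills Vd to the target concentration.
Concentration deficit ΔC = 12 − 5.8 = 6.200 mg/L
LD = Vd × ΔC / S = 238.0 × 6.200 / 0.78 = 1892 mg

1890 mg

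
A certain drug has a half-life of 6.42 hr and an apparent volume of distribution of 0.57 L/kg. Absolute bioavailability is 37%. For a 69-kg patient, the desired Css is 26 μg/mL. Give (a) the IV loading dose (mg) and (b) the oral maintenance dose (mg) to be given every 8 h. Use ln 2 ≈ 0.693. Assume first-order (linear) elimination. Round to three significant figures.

Vd(total) = 69 kg × 0.57 L/kg = 39.33 L
LD = Vd × C = 39.33 × 26 = 1023 mg
CL = 0.693 × Vd / t½ = 0.693 × 39.33 / 6.42 = 4.245 L/h
D = CL × Css × τ / F = 4.245 × 26 × 8 / 0.37 = 2386 mg

(a) 1020 mg; (b) 2390 mg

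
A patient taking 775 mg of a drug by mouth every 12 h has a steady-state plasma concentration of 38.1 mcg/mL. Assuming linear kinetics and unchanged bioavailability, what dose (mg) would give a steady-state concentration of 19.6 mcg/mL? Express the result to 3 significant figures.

399 mg

With linear kinetics, Css is proportional to dose rate (D/τ) at fixed clearance.
D₂ = D₁ × (Css,target / Css,current) = 775 × 19.6/38.1 = 398.7 mg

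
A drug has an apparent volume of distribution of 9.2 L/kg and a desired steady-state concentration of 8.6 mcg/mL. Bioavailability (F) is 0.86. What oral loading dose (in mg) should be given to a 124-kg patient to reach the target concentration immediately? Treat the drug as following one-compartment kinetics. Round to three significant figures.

Vd = 9.2 L/kg × 124 kg = 1141 L
LD = Vd × C / F = 1141 × 8.600 / 0.86 = 11410 mg

11400 mg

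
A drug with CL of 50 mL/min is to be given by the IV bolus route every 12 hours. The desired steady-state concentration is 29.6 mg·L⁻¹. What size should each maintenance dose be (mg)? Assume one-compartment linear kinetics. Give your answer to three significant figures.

Convert clearance: 50 mL/min × 60 min/h ÷ 1000 mL/L = 3.000 L/h
D = CL × Css × τ = 3.000 × 29.6 × 12 = 1066 mg

1070 mg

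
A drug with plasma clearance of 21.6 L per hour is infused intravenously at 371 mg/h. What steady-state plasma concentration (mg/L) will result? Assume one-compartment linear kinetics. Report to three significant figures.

Css = rate / CL = 371 / 21.60 = 17.18 mg/L

17.2 mg/L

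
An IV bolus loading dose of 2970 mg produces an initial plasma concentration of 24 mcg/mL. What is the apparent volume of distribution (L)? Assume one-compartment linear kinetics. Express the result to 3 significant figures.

124 L

Immediately after an IV bolus, C₀ = Dose / Vd, so Vd = Dose / C₀.
Vd = 2970 / 24 = 123.8 L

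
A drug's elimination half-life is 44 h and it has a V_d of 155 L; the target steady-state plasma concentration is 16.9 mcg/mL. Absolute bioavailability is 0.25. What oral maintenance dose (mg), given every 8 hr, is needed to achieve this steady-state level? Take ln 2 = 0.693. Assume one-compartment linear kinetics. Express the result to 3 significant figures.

1320 mg

CL = 0.693 × Vd / t½ = 0.693 × 155.0 / 44 = 2.441 L/h
D = CL × Css × τ / F = 2.441 × 16.9 × 8 / 0.25 = 1320 mg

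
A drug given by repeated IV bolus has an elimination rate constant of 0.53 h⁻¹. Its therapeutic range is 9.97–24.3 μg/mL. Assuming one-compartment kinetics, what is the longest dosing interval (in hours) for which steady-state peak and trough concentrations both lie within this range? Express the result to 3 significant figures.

Between IV bolus doses, concentration decays as C = C₀·e^(−kτ), so C_peak/C_trough = e^(kτ).
τ_max = ln(C_peak/C_trough) / k = ln(24.3/9.97) / 0.5300 = 0.8909 / 0.5300 = 1.681 h

1.68 h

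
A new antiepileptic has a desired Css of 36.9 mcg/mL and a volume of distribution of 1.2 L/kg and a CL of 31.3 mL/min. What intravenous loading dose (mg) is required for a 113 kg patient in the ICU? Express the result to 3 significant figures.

5000 mg

Vd = 1.2 L/kg × 113 kg = 135.6 L
Loading dose depends on Vd (not clearance): it fills the distribution volume.
LD = Vd × C = 135.6 × 36.90 = 5004 mg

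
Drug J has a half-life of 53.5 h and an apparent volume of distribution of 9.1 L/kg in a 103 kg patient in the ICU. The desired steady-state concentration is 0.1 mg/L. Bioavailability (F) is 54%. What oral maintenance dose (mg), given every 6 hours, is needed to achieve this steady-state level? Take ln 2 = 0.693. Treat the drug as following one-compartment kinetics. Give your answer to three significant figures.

Total Vd = 9.1 × 103 = 937.3 L
CL = ln 2 · Vd / t½ = 0.693 × 937.3 / 53.5 = 12.14 L/h
D = CL × Css × τ / F = 12.14 × 0.1 × 6 / 0.54 = 13.49 mg

13.5 mg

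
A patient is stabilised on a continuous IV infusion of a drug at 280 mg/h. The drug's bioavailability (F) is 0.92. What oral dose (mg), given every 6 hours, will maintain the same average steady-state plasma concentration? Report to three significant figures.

To maintain the same Css, the systemic dosing rate must be unchanged: F·D/τ = infusion rate.
D = rate × τ / F = 280 × 6 / 0.92 = 1826 mg

1830 mg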